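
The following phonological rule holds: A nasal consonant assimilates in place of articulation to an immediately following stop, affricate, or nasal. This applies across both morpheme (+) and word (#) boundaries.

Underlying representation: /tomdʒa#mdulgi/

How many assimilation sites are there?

2

/m/ before /dʒ/ (palatal) → [ɲ]
/m/ before /d/ (alveolar) → [n]
2 segments change.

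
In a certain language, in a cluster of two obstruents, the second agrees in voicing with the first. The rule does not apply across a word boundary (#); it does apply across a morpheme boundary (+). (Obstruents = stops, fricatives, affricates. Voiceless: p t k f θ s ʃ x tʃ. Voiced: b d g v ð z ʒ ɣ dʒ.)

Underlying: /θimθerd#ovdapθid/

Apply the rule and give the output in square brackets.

[θimθerd#ovdapθid]

no segment meets the rule's conditions; no change.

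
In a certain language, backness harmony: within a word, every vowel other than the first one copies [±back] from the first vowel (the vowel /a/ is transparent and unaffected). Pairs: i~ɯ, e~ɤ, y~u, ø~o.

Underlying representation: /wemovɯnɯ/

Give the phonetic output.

/o/ harmonizes with /e/ ([-back]) → [ø]
/ɯ/ harmonizes with /e/ ([-back]) → [i]
/ɯ/ harmonizes with /e/ ([-back]) → [i]

[wemøvini]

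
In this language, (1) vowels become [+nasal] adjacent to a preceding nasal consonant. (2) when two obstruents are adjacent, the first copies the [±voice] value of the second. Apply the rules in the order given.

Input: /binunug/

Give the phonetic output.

[binũnũg]

Rule 1: /u/ after nasal /n/ → [ũ]
Rule 1: /u/ after nasal /n/ → [ũ]
After rule 1: binũnũg
Rule 2: no segment meets the rule's conditions; no change.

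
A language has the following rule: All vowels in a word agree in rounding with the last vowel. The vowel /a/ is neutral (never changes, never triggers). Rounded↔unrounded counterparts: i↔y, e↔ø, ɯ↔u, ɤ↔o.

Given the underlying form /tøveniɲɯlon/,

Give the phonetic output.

/e/ harmonizes with /o/ ([+round]) → [ø]
/i/ harmonizes with /o/ ([+round]) → [y]
/ɯ/ harmonizes with /o/ ([+round]) → [u]

[tøvønyɲulon]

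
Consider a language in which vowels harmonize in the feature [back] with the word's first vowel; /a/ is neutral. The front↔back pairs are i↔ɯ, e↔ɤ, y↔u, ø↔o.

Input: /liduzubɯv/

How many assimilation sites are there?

3

/u/ harmonizes with /i/ ([-back]) → [y]
/u/ harmonizes with /i/ ([-back]) → [y]
/ɯ/ harmonizes with /i/ ([-back]) → [i]
3 segments change.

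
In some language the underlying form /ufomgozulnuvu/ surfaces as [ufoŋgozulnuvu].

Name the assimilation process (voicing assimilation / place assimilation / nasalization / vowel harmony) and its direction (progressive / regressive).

place assimilation, regressive

/m/→[ŋ].
Each target copies a feature from the following segment, so the direction is regressive.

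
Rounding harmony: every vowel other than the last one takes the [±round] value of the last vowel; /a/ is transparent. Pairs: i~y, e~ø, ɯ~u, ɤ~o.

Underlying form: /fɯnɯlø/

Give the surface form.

[funulø]

/ɯ/ harmonizes with /ø/ ([+round]) → [u]
/ɯ/ harmonizes with /ø/ ([+round]) → [u]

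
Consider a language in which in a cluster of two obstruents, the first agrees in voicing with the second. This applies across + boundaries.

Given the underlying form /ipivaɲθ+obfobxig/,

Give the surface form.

[ipivaɲθ+opfopxig]

/b/ before /f/ (voiceless) → [p]
/b/ before /x/ (voiceless) → [p]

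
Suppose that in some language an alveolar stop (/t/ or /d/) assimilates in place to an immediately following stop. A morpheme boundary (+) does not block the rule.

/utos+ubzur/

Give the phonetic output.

no segment meets the rule's conditions; no change.

[utos+ubzur]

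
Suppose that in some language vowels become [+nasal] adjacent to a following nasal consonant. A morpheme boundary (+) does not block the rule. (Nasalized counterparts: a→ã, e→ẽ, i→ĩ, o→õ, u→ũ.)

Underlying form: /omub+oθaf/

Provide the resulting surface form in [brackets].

/o/ before nasal /m/ → [õ]

[õmub+oθaf]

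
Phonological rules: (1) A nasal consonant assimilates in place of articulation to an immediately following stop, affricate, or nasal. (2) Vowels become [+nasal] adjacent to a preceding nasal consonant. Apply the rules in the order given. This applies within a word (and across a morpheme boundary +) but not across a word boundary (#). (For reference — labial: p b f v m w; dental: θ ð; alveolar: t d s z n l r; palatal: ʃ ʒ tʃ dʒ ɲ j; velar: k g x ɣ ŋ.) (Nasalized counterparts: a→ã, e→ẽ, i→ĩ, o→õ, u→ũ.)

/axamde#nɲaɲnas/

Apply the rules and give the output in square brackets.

[axande#ɲɲãnnãs]

Rule 1: /m/ before /d/ (alveolar) → [n]
Rule 1: /n/ before /ɲ/ (palatal) → [ɲ]
Rule 1: /ɲ/ before /n/ (alveolar) → [n]
After rule 1: axande#ɲɲannas
Rule 2: /a/ after nasal /ɲ/ → [ã]
Rule 2: /a/ after nasal /n/ → [ã]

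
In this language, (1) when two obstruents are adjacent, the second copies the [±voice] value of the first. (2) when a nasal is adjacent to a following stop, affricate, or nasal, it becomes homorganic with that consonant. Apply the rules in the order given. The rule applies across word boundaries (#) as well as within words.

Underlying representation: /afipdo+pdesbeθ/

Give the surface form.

[afipto+ptespeθ]

Rule 1: /d/ after /p/ (voiceless) → [t]
Rule 1: /d/ after /p/ (voiceless) → [t]
Rule 1: /b/ after /s/ (voiceless) → [p]
After rule 1: afipto+ptespeθ
Rule 2: no segment meets the rule's conditions; no change.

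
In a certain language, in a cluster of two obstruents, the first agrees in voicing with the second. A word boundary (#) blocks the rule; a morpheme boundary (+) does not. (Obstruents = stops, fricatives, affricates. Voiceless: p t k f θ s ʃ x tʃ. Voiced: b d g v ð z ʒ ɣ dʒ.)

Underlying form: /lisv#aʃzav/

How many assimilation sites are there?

2

/s/ before /v/ (voiced) → [z]
/ʃ/ before /z/ (voiced) → [ʒ]
2 segments change.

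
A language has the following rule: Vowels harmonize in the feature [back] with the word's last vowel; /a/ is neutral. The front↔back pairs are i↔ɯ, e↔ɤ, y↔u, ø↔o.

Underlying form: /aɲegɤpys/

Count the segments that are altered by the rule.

/ɤ/ harmonizes with /y/ ([-back]) → [e]
1 segment changes.

1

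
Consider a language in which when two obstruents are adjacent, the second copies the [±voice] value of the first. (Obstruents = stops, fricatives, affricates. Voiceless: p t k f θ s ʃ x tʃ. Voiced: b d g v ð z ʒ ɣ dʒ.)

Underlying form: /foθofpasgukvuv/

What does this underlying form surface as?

[foθofpaskukfuv]

/g/ after /s/ (voiceless) → [k]
/v/ after /k/ (voiceless) → [f]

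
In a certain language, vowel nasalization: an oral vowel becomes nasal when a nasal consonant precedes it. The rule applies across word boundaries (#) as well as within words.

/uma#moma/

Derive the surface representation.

[umã#mõmã]

/a/ after nasal /m/ → [ã]
/o/ after nasal /m/ → [õ]
/a/ after nasal /m/ → [ã]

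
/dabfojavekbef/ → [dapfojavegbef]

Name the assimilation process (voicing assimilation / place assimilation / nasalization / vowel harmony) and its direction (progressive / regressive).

/b/→[p] /k/→[g].
Each target copies a feature from the following segment, so the direction is regressive.

voicing assimilation, regressive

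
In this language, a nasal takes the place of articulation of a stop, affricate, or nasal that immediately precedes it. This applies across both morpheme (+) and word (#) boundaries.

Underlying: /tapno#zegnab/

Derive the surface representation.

[tapmo#zegŋab]

/n/ after /p/ (labial) → [m]
/n/ after /g/ (velar) → [ŋ]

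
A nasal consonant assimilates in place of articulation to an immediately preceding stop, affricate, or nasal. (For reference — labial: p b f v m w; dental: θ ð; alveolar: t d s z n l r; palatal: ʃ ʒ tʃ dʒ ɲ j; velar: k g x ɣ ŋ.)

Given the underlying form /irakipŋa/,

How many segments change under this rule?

1

/ŋ/ after /p/ (labial) → [m]
1 segment changes.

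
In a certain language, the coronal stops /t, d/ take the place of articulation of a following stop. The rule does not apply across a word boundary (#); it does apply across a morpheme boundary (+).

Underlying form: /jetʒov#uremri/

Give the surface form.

[jetʒov#uremri]

no segment meets the rule's conditions; no change.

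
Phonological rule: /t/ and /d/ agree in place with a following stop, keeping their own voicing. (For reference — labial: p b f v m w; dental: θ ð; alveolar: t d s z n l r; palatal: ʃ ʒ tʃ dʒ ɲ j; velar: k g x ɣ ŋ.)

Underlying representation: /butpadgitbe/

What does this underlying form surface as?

/t/ before /p/ (labial) → [p]
/d/ before /g/ (velar) → [g]
/t/ before /b/ (labial) → [p]

[buppaggipbe]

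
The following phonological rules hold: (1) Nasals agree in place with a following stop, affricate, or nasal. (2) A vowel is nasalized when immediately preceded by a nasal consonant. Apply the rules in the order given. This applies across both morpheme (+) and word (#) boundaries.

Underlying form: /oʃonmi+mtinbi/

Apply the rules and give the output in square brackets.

[oʃommĩ+ntimbi]

Rule 1: /n/ before /m/ (labial) → [m]
Rule 1: /m/ before /t/ (alveolar) → [n]
Rule 1: /n/ before /b/ (labial) → [m]
After rule 1: oʃommi+ntimbi
Rule 2: /i/ after nasal /m/ → [ĩ]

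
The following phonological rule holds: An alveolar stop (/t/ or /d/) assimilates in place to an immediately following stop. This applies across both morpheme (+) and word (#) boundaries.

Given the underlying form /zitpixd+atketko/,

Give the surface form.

[zippixd+akkekko]

/t/ before /p/ (labial) → [p]
/t/ before /k/ (velar) → [k]
/t/ before /k/ (velar) → [k]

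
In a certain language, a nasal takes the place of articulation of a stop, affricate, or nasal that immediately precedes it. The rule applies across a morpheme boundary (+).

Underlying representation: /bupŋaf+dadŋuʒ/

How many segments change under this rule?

/ŋ/ after /p/ (labial) → [m]
/ŋ/ after /d/ (alveolar) → [n]
2 segments change.

2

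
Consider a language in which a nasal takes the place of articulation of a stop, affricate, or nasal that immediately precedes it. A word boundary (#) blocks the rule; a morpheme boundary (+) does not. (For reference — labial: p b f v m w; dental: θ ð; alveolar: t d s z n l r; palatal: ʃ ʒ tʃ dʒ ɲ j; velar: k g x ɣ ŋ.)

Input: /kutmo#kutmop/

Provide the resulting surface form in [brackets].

[kutno#kutnop]

/m/ after /t/ (alveolar) → [n]
/m/ after /t/ (alveolar) → [n]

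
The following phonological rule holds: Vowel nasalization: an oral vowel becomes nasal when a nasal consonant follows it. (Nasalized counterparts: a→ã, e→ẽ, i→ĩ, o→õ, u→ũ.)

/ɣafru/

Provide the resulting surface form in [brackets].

[ɣafru]

no segment meets the rule's conditions; no change.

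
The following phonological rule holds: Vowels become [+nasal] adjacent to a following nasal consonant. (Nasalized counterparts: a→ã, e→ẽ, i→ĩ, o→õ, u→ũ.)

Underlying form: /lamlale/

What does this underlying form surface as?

/a/ before nasal /m/ → [ã]

[lãmlale]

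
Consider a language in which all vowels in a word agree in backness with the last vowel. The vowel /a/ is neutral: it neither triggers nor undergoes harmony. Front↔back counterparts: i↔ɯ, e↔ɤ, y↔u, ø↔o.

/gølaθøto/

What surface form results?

[golaθoto]

/ø/ harmonizes with /o/ ([+back]) → [o]
/ø/ harmonizes with /o/ ([+back]) → [o]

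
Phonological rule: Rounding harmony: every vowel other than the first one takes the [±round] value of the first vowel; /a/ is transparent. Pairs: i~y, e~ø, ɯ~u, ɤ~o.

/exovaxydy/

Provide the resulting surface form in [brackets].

/o/ harmonizes with /e/ ([-round]) → [ɤ]
/y/ harmonizes with /e/ ([-round]) → [i]
/y/ harmonizes with /e/ ([-round]) → [i]

[exɤvaxidi]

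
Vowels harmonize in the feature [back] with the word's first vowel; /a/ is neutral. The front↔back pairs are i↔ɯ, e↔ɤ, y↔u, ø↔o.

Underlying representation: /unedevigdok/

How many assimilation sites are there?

/e/ harmonizes with /u/ ([+back]) → [ɤ]
/e/ harmonizes with /u/ ([+back]) → [ɤ]
/i/ harmonizes with /u/ ([+back]) → [ɯ]
3 segments change.

3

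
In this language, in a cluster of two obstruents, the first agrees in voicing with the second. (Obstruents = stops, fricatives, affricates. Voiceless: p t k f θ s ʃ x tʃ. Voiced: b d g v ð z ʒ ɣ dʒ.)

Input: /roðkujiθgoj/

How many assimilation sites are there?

/ð/ before /k/ (voiceless) → [θ]
/θ/ before /g/ (voiced) → [ð]
2 segments change.

2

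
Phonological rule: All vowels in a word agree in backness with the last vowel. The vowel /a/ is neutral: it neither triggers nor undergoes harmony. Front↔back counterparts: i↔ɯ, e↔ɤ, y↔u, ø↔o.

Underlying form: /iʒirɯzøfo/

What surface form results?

[ɯʒɯrɯzofo]

/i/ harmonizes with /o/ ([+back]) → [ɯ]
/i/ harmonizes with /o/ ([+back]) → [ɯ]
/ø/ harmonizes with /o/ ([+back]) → [o]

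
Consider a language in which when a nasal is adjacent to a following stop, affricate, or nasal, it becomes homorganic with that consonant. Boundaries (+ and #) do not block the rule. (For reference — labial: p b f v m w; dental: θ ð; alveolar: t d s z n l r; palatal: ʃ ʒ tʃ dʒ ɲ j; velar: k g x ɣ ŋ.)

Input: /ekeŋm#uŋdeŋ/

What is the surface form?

/ŋ/ before /m/ (labial) → [m]
/ŋ/ before /d/ (alveolar) → [n]

[ekemm#undeŋ]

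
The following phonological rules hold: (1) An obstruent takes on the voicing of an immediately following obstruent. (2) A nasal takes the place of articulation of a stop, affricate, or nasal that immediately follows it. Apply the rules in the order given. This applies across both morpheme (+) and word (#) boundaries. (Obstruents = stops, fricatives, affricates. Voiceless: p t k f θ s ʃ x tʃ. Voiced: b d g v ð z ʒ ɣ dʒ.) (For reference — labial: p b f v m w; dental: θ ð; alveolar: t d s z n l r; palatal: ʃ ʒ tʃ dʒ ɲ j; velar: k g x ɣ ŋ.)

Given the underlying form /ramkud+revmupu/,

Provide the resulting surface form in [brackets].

Rule 1: no segment meets the rule's conditions; no change.
After rule 1: ramkud+revmupu
Rule 2: /m/ before /k/ (velar) → [ŋ]

[raŋkud+revmupu]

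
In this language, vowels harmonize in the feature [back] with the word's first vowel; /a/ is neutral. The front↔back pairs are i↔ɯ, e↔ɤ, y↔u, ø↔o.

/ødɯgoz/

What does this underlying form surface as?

/ɯ/ harmonizes with /ø/ ([-back]) → [i]
/o/ harmonizes with /ø/ ([-back]) → [ø]

[ødigøz]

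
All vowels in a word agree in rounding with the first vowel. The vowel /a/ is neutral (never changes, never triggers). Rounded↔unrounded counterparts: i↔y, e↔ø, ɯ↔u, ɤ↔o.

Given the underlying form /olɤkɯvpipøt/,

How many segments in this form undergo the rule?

/ɤ/ harmonizes with /o/ ([+round]) → [o]
/ɯ/ harmonizes with /o/ ([+round]) → [u]
/i/ harmonizes with /o/ ([+round]) → [y]
3 segments change.

3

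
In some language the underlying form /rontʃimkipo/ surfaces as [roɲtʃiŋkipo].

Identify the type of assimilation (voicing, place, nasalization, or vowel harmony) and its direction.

/n/→[ɲ] /m/→[ŋ].
Each target copies a feature from the following segment, so the direction is regressive.

place assimilation, regressive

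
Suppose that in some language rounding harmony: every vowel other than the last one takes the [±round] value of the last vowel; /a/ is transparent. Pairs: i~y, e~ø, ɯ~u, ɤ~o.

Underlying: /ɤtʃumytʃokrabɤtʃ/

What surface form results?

[ɤtʃɯmitʃɤkrabɤtʃ]

/u/ harmonizes with /ɤ/ ([-round]) → [ɯ]
/y/ harmonizes with /ɤ/ ([-round]) → [i]
/o/ harmonizes with /ɤ/ ([-round]) → [ɤ]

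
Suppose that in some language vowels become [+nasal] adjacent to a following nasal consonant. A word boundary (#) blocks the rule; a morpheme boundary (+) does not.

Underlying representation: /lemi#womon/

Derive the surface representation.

/e/ before nasal /m/ → [ẽ]
/o/ before nasal /m/ → [õ]
/o/ before nasal /n/ → [õ]

[lẽmi#wõmõn]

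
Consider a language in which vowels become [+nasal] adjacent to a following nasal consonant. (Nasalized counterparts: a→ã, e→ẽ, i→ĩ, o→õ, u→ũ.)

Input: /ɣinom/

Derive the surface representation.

[ɣĩnõm]

/i/ before nasal /n/ → [ĩ]
/o/ before nasal /m/ → [õ]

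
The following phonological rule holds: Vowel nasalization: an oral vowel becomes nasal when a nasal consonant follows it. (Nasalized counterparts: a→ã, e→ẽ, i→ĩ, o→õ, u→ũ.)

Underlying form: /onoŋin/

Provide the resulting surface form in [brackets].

/o/ before nasal /n/ → [õ]
/o/ before nasal /ŋ/ → [õ]
/i/ before nasal /n/ → [ĩ]

[õnõŋĩn]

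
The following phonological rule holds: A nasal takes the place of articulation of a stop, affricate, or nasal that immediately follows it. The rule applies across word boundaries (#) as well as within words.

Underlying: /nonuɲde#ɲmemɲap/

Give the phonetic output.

/ɲ/ before /d/ (alveolar) → [n]
/ɲ/ before /m/ (labial) → [m]
/m/ before /ɲ/ (palatal) → [ɲ]

[nonunde#mmeɲɲap]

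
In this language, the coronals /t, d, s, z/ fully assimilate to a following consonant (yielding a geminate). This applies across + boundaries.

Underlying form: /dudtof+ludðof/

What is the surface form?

[duttof+luððof]

/d/ before /t/ → [t] (total assimilation)
/d/ before /ð/ → [ð] (total assimilation)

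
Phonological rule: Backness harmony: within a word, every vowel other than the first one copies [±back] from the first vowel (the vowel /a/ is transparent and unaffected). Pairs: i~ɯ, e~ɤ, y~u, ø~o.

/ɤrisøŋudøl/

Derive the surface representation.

[ɤrɯsoŋudol]

/i/ harmonizes with /ɤ/ ([+back]) → [ɯ]
/ø/ harmonizes with /ɤ/ ([+back]) → [o]
/ø/ harmonizes with /ɤ/ ([+back]) → [o]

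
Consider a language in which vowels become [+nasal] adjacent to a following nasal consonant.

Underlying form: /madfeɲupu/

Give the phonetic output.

/e/ before nasal /ɲ/ → [ẽ]

[madfẽɲupu]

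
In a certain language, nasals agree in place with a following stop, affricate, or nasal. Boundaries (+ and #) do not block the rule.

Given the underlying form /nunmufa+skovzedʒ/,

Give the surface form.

[nummufa+skovzedʒ]

/n/ before /m/ (labial) → [m]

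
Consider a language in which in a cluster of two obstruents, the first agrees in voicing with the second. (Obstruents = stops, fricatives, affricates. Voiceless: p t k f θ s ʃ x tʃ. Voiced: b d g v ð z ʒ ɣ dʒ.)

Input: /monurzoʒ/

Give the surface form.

[monurzoʒ]

no segment meets the rule's conditions; no change.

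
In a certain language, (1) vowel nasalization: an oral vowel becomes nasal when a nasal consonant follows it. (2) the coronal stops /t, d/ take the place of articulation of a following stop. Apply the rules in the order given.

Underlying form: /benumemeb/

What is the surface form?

[bẽnũmẽmeb]

Rule 1: /e/ before nasal /n/ → [ẽ]
Rule 1: /u/ before nasal /m/ → [ũ]
Rule 1: /e/ before nasal /m/ → [ẽ]
After rule 1: bẽnũmẽmeb
Rule 2: no segment meets the rule's conditions; no change.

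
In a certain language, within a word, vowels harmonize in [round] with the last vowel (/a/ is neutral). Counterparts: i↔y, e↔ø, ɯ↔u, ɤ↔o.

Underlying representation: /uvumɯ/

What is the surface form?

/u/ harmonizes with /ɯ/ ([-round]) → [ɯ]
/u/ harmonizes with /ɯ/ ([-round]) → [ɯ]

[ɯvɯmɯ]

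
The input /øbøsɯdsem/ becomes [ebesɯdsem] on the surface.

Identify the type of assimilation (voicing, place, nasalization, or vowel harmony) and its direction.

vowel harmony, regressive

/ø/→[e] /ø/→[e].
Vowels agree with the last vowel, so the harmony is regressive.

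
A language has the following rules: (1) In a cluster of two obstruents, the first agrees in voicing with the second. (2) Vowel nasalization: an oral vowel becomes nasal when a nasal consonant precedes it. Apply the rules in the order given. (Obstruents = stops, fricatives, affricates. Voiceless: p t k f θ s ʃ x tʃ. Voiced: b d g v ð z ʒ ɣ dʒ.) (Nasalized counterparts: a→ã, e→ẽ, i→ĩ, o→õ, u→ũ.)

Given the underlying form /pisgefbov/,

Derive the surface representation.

[pizgevbov]

Rule 1: /s/ before /g/ (voiced) → [z]
Rule 1: /f/ before /b/ (voiced) → [v]
After rule 1: pizgevbov
Rule 2: no segment meets the rule's conditions; no change.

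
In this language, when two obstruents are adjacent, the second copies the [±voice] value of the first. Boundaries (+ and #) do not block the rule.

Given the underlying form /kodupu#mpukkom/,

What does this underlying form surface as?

no segment meets the rule's conditions; no change.

[kodupu#mpukkom]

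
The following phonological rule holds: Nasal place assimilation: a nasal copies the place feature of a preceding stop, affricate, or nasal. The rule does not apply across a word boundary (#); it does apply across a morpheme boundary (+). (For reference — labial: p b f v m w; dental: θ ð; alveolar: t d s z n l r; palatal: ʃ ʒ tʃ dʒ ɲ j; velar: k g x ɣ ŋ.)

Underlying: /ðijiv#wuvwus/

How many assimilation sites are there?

0

No segment meets the rule's conditions.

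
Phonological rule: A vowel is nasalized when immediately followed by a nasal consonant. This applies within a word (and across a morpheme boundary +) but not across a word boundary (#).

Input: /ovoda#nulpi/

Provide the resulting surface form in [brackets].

no segment meets the rule's conditions; no change.

[ovoda#nulpi]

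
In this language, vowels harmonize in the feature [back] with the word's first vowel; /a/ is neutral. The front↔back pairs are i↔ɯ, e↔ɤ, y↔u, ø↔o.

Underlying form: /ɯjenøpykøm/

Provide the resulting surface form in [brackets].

[ɯjɤnopukom]

/e/ harmonizes with /ɯ/ ([+back]) → [ɤ]
/ø/ harmonizes with /ɯ/ ([+back]) → [o]
/y/ harmonizes with /ɯ/ ([+back]) → [u]
/ø/ harmonizes with /ɯ/ ([+back]) → [o]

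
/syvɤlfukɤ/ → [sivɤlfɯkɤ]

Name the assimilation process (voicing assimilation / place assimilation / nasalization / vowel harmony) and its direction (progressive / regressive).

vowel harmony, regressive

/y/→[i] /u/→[ɯ].
Vowels agree with the last vowel, so the harmony is regressive.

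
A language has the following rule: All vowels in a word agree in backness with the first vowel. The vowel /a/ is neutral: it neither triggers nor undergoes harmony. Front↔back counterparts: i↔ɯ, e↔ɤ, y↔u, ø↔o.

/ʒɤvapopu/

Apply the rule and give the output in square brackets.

no segment meets the rule's conditions; no change.

[ʒɤvapopu]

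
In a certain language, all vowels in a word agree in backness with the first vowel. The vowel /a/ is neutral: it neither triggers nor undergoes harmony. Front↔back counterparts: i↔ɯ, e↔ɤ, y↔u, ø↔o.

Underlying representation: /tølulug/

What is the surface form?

/u/ harmonizes with /ø/ ([-back]) → [y]
/u/ harmonizes with /ø/ ([-back]) → [y]

[tølylyg]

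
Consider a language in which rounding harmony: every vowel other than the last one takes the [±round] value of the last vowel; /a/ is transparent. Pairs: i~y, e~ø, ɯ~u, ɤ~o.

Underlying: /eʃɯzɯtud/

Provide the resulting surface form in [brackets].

/e/ harmonizes with /u/ ([+round]) → [ø]
/ɯ/ harmonizes with /u/ ([+round]) → [u]
/ɯ/ harmonizes with /u/ ([+round]) → [u]

[øʃuzutud]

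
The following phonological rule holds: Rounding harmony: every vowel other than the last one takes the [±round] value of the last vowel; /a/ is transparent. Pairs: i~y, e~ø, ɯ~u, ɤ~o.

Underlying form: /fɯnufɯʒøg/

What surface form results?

/ɯ/ harmonizes with /ø/ ([+round]) → [u]
/ɯ/ harmonizes with /ø/ ([+round]) → [u]

[funufuʒøg]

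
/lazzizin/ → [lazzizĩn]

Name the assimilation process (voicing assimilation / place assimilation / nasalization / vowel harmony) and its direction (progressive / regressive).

nasalization, regressive

/i/→[ĩ].
Each target copies a feature from the following segment, so the direction is regressive.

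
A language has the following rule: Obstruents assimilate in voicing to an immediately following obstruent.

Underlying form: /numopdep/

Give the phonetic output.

[numobdep]

/p/ before /d/ (voiced) → [b]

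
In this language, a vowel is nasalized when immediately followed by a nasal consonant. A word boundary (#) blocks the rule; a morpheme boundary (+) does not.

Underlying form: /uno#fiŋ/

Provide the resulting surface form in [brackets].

/u/ before nasal /n/ → [ũ]
/i/ before nasal /ŋ/ → [ĩ]

[ũno#fĩŋ]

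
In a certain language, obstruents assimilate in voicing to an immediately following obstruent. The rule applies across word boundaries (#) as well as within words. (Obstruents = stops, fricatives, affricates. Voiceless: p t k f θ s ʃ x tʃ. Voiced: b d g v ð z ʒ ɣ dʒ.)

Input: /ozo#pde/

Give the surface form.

[ozo#bde]

/p/ before /d/ (voiced) → [b]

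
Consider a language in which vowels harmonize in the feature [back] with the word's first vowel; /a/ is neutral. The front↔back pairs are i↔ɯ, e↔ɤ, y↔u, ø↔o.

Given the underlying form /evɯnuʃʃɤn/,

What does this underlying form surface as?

/ɯ/ harmonizes with /e/ ([-back]) → [i]
/u/ harmonizes with /e/ ([-back]) → [y]
/ɤ/ harmonizes with /e/ ([-back]) → [e]

[evinyʃʃen]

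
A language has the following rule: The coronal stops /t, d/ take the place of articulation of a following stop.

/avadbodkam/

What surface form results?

/d/ before /b/ (labial) → [b]
/d/ before /k/ (velar) → [g]

[avabbogkam]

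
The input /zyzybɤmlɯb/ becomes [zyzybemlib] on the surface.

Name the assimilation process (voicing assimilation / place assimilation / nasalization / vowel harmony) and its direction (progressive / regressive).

/ɤ/→[e] /ɯ/→[i].
Vowels agree with the first vowel, so the harmony is progressive.

vowel harmony, progressive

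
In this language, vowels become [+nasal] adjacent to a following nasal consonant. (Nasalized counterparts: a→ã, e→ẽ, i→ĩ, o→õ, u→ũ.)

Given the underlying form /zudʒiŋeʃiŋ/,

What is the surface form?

[zudʒĩŋeʃĩŋ]

/i/ before nasal /ŋ/ → [ĩ]
/i/ before nasal /ŋ/ → [ĩ]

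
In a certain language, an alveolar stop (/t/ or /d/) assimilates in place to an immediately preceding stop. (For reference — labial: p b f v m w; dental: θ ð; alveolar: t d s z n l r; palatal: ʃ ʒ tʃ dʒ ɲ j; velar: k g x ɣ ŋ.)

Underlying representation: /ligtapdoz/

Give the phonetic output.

[ligkapboz]

/t/ after /g/ (velar) → [k]
/d/ after /p/ (labial) → [b]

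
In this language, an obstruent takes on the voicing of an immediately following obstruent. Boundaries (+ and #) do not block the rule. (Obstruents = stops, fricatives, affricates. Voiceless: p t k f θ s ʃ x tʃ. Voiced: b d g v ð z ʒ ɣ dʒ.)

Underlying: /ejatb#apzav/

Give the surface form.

[ejadb#abzav]

/t/ before /b/ (voiced) → [d]
/p/ before /z/ (voiced) → [b]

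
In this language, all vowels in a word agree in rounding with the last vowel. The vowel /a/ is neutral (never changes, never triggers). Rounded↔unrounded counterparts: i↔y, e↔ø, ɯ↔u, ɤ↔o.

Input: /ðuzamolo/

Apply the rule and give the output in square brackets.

[ðuzamolo]

no segment meets the rule's conditions; no change.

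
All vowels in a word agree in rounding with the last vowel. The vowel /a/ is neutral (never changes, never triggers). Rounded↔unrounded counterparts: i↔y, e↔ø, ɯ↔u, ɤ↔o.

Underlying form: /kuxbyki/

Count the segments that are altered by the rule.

/u/ harmonizes with /i/ ([-round]) → [ɯ]
/y/ harmonizes with /i/ ([-round]) → [i]
2 segments change.

2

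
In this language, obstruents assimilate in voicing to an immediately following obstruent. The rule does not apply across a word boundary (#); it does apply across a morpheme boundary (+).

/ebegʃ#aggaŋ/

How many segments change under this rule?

1

/g/ before /ʃ/ (voiceless) → [k]
1 segment changes.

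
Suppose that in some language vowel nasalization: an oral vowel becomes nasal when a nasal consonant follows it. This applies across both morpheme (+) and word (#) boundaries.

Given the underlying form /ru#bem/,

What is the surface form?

[ru#bẽm]

/e/ before nasal /m/ → [ẽ]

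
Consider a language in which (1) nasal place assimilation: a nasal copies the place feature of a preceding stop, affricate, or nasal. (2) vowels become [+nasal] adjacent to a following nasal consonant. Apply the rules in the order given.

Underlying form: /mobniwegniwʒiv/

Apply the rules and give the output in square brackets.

Rule 1: /n/ after /b/ (labial) → [m]
Rule 1: /n/ after /g/ (velar) → [ŋ]
After rule 1: mobmiwegŋiwʒiv
Rule 2: no segment meets the rule's conditions; no change.

[mobmiwegŋiwʒiv]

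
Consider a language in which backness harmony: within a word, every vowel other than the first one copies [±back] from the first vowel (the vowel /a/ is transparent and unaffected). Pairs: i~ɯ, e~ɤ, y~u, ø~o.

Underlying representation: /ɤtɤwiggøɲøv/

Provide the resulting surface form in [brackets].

/i/ harmonizes with /ɤ/ ([+back]) → [ɯ]
/ø/ harmonizes with /ɤ/ ([+back]) → [o]
/ø/ harmonizes with /ɤ/ ([+back]) → [o]

[ɤtɤwɯggoɲov]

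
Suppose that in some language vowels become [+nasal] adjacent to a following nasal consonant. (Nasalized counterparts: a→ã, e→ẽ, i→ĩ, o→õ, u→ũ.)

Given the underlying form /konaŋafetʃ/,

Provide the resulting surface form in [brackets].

/o/ before nasal /n/ → [õ]
/a/ before nasal /ŋ/ → [ã]

[kõnãŋafetʃ]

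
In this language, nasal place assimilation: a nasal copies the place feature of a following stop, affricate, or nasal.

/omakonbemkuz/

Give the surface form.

[omakombeŋkuz]

/n/ before /b/ (labial) → [m]
/m/ before /k/ (velar) → [ŋ]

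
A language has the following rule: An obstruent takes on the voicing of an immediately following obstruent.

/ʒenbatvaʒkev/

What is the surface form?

/t/ before /v/ (voiced) → [d]
/ʒ/ before /k/ (voiceless) → [ʃ]

[ʒenbadvaʃkev]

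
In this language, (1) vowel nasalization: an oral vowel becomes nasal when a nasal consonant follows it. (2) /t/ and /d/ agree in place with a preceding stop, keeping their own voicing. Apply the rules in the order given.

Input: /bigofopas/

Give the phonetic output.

[bigofopas]

Rule 1: no segment meets the rule's conditions; no change.
After rule 1: bigofopas
Rule 2: no segment meets the rule's conditions; no change.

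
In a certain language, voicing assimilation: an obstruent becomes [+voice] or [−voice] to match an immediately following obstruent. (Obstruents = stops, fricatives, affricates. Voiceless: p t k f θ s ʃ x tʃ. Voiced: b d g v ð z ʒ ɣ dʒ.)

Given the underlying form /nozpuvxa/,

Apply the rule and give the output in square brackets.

[nospufxa]

/z/ before /p/ (voiceless) → [s]
/v/ before /x/ (voiceless) → [f]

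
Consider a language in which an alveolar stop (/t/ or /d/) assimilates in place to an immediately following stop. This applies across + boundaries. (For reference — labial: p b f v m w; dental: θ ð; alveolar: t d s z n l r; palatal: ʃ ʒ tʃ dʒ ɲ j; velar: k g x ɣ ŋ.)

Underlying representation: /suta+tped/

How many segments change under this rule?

1

/t/ before /p/ (labial) → [p]
1 segment changes.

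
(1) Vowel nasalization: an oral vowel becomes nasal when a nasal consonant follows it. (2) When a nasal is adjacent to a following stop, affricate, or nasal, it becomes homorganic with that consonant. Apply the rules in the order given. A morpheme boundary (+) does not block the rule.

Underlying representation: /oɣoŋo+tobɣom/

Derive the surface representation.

Rule 1: /o/ before nasal /ŋ/ → [õ]
Rule 1: /o/ before nasal /m/ → [õ]
After rule 1: oɣõŋo+tobɣõm
Rule 2: no segment meets the rule's conditions; no change.

[oɣõŋo+tobɣõm]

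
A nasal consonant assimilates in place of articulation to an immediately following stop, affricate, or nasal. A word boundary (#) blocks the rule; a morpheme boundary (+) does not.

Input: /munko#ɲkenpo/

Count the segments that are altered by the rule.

3

/n/ before /k/ (velar) → [ŋ]
/ɲ/ before /k/ (velar) → [ŋ]
/n/ before /p/ (labial) → [m]
3 segments change.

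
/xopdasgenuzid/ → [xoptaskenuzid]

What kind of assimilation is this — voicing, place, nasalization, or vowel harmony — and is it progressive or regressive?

voicing assimilation, progressive

/d/→[t] /g/→[k].
Each target copies a feature from the preceding segment, so the direction is progressive.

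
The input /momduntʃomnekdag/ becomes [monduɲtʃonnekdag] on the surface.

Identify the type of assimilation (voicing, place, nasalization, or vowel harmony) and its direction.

place assimilation, regressive

/m/→[n] /n/→[ɲ] /m/→[n].
Each target copies a feature from the following segment, so the direction is regressive.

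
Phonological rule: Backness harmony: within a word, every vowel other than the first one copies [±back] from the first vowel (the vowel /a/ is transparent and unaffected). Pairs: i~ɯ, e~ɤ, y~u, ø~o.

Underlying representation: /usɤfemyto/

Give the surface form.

/e/ harmonizes with /u/ ([+back]) → [ɤ]
/y/ harmonizes with /u/ ([+back]) → [u]

[usɤfɤmuto]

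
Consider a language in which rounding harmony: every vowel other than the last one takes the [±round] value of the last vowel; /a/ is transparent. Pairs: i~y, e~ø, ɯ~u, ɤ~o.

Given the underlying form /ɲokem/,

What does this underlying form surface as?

/o/ harmonizes with /e/ ([-round]) → [ɤ]

[ɲɤkem]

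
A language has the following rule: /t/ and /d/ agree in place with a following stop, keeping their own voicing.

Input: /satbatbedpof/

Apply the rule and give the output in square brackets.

/t/ before /b/ (labial) → [p]
/t/ before /b/ (labial) → [p]
/d/ before /p/ (labial) → [b]

[sapbapbebpof]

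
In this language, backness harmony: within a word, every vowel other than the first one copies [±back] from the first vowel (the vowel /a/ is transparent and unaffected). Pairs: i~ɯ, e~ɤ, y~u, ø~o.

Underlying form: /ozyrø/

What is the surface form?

/y/ harmonizes with /o/ ([+back]) → [u]
/ø/ harmonizes with /o/ ([+back]) → [o]

[ozuro]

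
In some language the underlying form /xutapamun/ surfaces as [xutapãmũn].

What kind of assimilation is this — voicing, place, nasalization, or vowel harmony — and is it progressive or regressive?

nasalization, regressive

/a/→[ã] /u/→[ũ].
Each target copies a feature from the following segment, so the direction is regressive.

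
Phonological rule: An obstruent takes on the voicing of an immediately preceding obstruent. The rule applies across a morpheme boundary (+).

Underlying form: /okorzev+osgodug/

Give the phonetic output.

[okorzev+oskodug]

/g/ after /s/ (voiceless) → [k]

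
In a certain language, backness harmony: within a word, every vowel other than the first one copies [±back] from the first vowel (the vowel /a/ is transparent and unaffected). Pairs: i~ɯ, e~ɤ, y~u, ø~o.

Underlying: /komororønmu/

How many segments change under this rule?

/ø/ harmonizes with /o/ ([+back]) → [o]
1 segment changes.

1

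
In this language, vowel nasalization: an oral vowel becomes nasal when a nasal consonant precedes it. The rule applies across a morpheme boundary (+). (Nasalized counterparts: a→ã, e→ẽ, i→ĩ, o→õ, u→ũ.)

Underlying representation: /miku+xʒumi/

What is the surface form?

/i/ after nasal /m/ → [ĩ]
/i/ after nasal /m/ → [ĩ]

[mĩku+xʒumĩ]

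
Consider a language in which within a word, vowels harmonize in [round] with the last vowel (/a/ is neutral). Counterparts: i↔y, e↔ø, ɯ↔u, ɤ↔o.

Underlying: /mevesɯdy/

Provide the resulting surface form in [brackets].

/e/ harmonizes with /y/ ([+round]) → [ø]
/e/ harmonizes with /y/ ([+round]) → [ø]
/ɯ/ harmonizes with /y/ ([+round]) → [u]

[møvøsudy]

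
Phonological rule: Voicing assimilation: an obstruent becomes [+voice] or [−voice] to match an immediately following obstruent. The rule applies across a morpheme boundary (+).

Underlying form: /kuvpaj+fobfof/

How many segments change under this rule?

2

/v/ before /p/ (voiceless) → [f]
/b/ before /f/ (voiceless) → [p]
2 segments change.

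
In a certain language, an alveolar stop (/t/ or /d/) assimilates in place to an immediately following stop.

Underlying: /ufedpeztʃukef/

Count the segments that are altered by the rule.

1

/d/ before /p/ (labial) → [b]
1 segment changes.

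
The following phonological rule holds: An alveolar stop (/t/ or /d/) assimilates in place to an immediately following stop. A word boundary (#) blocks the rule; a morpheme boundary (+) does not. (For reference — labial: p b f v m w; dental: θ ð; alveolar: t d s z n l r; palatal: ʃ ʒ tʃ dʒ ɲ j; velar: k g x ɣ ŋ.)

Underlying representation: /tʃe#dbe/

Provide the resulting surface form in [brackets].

[tʃe#bbe]

/d/ before /b/ (labial) → [b]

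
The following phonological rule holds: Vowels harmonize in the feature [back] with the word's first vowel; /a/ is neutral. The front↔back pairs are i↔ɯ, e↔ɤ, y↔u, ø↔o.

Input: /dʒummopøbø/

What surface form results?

[dʒummopobo]

/ø/ harmonizes with /u/ ([+back]) → [o]
/ø/ harmonizes with /u/ ([+back]) → [o]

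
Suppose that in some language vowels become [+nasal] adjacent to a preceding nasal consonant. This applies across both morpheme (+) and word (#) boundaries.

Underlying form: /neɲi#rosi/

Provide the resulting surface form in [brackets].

/e/ after nasal /n/ → [ẽ]
/i/ after nasal /ɲ/ → [ĩ]

[nẽɲĩ#rosi]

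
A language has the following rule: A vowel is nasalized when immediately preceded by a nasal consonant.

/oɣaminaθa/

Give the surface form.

/i/ after nasal /m/ → [ĩ]
/a/ after nasal /n/ → [ã]

[oɣamĩnãθa]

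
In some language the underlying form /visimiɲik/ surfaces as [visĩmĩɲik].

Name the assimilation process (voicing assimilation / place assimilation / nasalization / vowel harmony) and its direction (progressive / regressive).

nasalization, regressive

/i/→[ĩ] /i/→[ĩ].
Each target copies a feature from the following segment, so the direction is regressive.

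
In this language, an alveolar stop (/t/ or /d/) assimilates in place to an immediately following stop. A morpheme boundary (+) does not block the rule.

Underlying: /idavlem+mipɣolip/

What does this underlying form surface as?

no segment meets the rule's conditions; no change.

[idavlem+mipɣolip]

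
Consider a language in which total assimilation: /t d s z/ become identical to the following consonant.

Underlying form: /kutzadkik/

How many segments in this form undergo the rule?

2

/t/ before /z/ → [z] (total assimilation)
/d/ before /k/ → [k] (total assimilation)
2 segments change.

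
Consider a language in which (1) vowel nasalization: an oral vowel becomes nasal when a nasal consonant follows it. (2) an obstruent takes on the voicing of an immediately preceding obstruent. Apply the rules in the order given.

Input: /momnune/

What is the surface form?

Rule 1: /o/ before nasal /m/ → [õ]
Rule 1: /u/ before nasal /n/ → [ũ]
After rule 1: mõmnũne
Rule 2: no segment meets the rule's conditions; no change.

[mõmnũne]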